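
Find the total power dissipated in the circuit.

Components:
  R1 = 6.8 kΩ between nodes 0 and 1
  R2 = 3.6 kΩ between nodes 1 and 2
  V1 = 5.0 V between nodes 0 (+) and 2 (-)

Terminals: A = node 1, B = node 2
Nodal analysis, taking node 2 as the 0 V reference.
Source V1 fixes V_0 = 5 V.
KCL at each unknown node (sum of currents leaving = 0; resistances in Ω):
  Node 1: (V_1 - 5)/6800 + (V_1 - 0)/3600 = 0
Collecting terms: 0.0004248 × V_1 = 0.0007353  =>  V_1 = 1.731 V
Power in each resistor, P = (ΔV)²/R:
  P_R1 = (5 - 1.731)²/6800 = 0.001572 W
  P_R2 = (1.731 - 0)²/3600 = 0.0008321 W
P_total = P_R1 + P_R2 = 0.002404 W

Final answer: 0.002404 W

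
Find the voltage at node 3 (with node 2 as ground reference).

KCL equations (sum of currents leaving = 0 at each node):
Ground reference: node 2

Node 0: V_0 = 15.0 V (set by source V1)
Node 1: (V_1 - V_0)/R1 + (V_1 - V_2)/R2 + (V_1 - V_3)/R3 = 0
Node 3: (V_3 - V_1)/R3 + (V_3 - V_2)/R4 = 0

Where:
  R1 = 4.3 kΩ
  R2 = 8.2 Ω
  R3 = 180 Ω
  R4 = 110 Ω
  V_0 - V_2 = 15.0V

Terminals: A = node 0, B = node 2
Nodal analysis, taking node 2 as the 0 V reference.
Source V1 fixes V_0 = 15 V.
KCL at each unknown node (sum of currents leaving = 0; resistances in Ω):
  Node 1: (V_1 - 15)/4300 + (V_1 - 0)/8.2 + (V_1 - V_3)/180 = 0
  Node 3: (V_3 - V_1)/180 + (V_3 - 0)/110 = 0
Collecting terms (coefficients in siemens):
  0.1277·V_1 - 0.005556·V_3 = 0.003488
  0.01465·V_3 - 0.005556·V_1 = 0
Determinant D = (0.1277)(0.01465) - (-0.005556)(-0.005556) = 0.00184
V_1 = [(0.003488)(0.01465) - (-0.005556)(0)]/D = 0.02777 V
V_3 = [(0.1277)(0) - (0.003488)(-0.005556)]/D = 0.01053 V
The requested potential is V_3 = 0.01053 V.

Final answer: V_3 = 0.01053 V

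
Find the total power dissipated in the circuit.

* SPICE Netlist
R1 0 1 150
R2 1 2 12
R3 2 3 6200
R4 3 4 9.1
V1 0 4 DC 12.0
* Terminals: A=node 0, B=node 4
Nodal analysis, taking node 4 as the 0 V reference.
Source V1 fixes V_0 = 12 V.
KCL at each unknown node (sum of currents leaving = 0; resistances in Ω):
  Node 1: (V_1 - 12)/150 + (V_1 - V_2)/12 = 0
  Node 2: (V_2 - V_1)/12 + (V_2 - V_3)/6200 = 0
  Node 3: (V_3 - V_2)/6200 + (V_3 - 0)/9.1 = 0
Collecting terms (coefficients in siemens):
  0.09·V_1 - 0.08333·V_2 = 0.08
  0.08349·V_2 - 0.08333·V_1 - 0.0001613·V_3 = 0
  0.1101·V_3 - 0.0001613·V_2 = 0
Solving these 3 simultaneous equations (Gaussian elimination) gives:
  V_1 = 11.72 V, V_2 = 11.69 V, V_3 = 0.01714 V
Power in each resistor, P = (ΔV)²/R:
  P_R1 = (12 - 11.72)²/150 = 0.0005321 W
  P_R2 = (11.72 - 11.69)²/12 = 0.00004257 W
  P_R3 = (11.69 - 0.01714)²/6200 = 0.022 W
  P_R4 = (0.01714 - 0)²/9.1 = 0.00003228 W
P_total = P_R1 + P_R2 + P_R3 + P_R4 = 0.0226 W

Final answer: 0.0226 W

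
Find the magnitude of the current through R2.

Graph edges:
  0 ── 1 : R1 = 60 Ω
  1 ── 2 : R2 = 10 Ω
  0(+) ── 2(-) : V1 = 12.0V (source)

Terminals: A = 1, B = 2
Nodal analysis, taking node 2 as the 0 V reference.
Source V1 fixes V_0 = 12 V.
KCL at each unknown node (sum of currents leaving = 0; resistances in Ω):
  Node 1: (V_1 - 12)/60 + (V_1 - 0)/10 = 0
Collecting terms: 0.1167 × V_1 = 0.2  =>  V_1 = 1.714 V
I_R2 = (V_1 - V_2)/R2 = (1.714 - 0)/10 = 0.1714 A
|I_R2| = 0.1714 A

Final answer: |I_R2| = 0.1714 A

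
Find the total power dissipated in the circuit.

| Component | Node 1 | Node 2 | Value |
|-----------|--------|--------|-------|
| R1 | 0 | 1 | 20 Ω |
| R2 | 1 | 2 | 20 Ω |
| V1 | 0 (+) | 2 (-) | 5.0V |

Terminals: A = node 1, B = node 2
Nodal analysis, taking node 2 as the 0 V reference.
Source V1 fixes V_0 = 5 V.
KCL at each unknown node (sum of currents leaving = 0; resistances in Ω):
  Node 1: (V_1 - 5)/20 + (V_1 - 0)/20 = 0
Collecting terms: 0.1 × V_1 = 0.25  =>  V_1 = 2.5 V
Power in each resistor, P = (ΔV)²/R:
  P_R1 = (5 - 2.5)²/20 = 0.3125 W
  P_R2 = (2.5 - 0)²/20 = 0.3125 W
P_total = P_R1 + P_R2 = 0.625 W

Final answer: 0.625 W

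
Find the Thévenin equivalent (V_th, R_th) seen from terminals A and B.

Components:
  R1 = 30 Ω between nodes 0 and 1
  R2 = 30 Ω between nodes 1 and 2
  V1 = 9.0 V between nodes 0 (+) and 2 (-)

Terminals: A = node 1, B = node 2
Step 1 — V_th is the open-circuit voltage V_A - V_B (nothing connected across the terminals).
Nodal analysis, taking node 2 as the 0 V reference.
Source V1 fixes V_0 = 9 V.
KCL at each unknown node (sum of currents leaving = 0; resistances in Ω):
  Node 1: (V_1 - 9)/30 + (V_1 - 0)/30 = 0
Collecting terms: 0.06667 × V_1 = 0.3  =>  V_1 = 4.5 V
V_th = V_1 - V_2 = 4.5 - 0 = 4.5 V
Step 2 — R_th: zero the source — replace V1 by a short circuit (node 2 merges into node 0) — and find the resistance seen between A (node 1) and B (node 0).
Reduce the network between node 1 (A) and node 0 (B) by series/parallel combination:
  Rp1 = R1 ‖ R2 (parallel, both between nodes 0 and 1) = 1/(1/30 + 1/30) = 15 Ω
R_th = 15 Ω

Final answer: V_th = 4.5 V, R_th = 15 Ω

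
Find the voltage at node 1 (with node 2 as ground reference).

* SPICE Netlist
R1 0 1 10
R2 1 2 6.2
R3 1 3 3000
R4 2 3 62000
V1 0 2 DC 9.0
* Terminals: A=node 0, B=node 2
Nodal analysis, taking node 2 as the 0 V reference.
Source V1 fixes V_0 = 9 V.
KCL at each unknown node (sum of currents leaving = 0; resistances in Ω):
  Node 1: (V_1 - 9)/10 + (V_1 - 0)/6.2 + (V_1 - V_3)/3000 = 0
  Node 3: (V_3 - V_1)/3000 + (V_3 - 0)/62000 = 0
Collecting terms (coefficients in siemens):
  0.2616·V_1 - 0.0003333·V_3 = 0.9
  0.0003495·V_3 - 0.0003333·V_1 = 0
Determinant D = (0.2616)(0.0003495) - (-0.0003333)(-0.0003333) = 0.00009132
V_1 = [(0.9)(0.0003495) - (-0.0003333)(0)]/D = 3.444 V
V_3 = [(0.2616)(0) - (0.9)(-0.0003333)]/D = 3.285 V
The requested potential is V_1 = 3.444 V.

Final answer: V_1 = 3.444 V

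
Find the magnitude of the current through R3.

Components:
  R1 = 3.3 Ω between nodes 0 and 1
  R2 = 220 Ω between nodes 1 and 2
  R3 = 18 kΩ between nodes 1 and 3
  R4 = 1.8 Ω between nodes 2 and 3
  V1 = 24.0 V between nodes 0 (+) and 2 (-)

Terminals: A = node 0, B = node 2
Nodal analysis, taking node 2 as the 0 V reference.
Source V1 fixes V_0 = 24 V.
KCL at each unknown node (sum of currents leaving = 0; resistances in Ω):
  Node 1: (V_1 - 24)/3.3 + (V_1 - 0)/220 + (V_1 - V_3)/18000 = 0
  Node 3: (V_3 - V_1)/18000 + (V_3 - 0)/1.8 = 0
Collecting terms (coefficients in siemens):
  0.3076·V_1 - 0.00005556·V_3 = 7.273
  0.5556·V_3 - 0.00005556·V_1 = 0
Determinant D = (0.3076)(0.5556) - (-0.00005556)(-0.00005556) = 0.1709
V_1 = [(7.273)(0.5556) - (-0.00005556)(0)]/D = 23.64 V
V_3 = [(0.3076)(0) - (7.273)(-0.00005556)]/D = 0.002364 V
I_R3 = (V_1 - V_3)/R3 = (23.64 - 0.002364)/18000 = 0.001313 A
|I_R3| = 0.001313 A

Final answer: |I_R3| = 0.001313 A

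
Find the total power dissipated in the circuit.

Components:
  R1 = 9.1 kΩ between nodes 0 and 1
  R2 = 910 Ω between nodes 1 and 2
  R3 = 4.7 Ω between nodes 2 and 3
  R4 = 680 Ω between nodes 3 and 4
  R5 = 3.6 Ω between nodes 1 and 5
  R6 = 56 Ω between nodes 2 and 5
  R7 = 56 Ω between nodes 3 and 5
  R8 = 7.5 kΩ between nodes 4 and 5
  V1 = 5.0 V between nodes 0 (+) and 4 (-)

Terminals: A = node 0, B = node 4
Nodal analysis, taking node 4 as the 0 V reference.
Source V1 fixes V_0 = 5 V.
KCL at each unknown node (sum of currents leaving = 0; resistances in Ω):
  Node 1: (V_1 - 5)/9100 + (V_1 - V_2)/910 + (V_1 - V_5)/3.6 = 0
  Node 2: (V_2 - V_1)/910 + (V_2 - V_3)/4.7 + (V_2 - V_5)/56 = 0
  Node 3: (V_3 - V_2)/4.7 + (V_3 - 0)/680 + (V_3 - V_5)/56 = 0
  Node 5: (V_5 - V_1)/3.6 + (V_5 - V_2)/56 + (V_5 - V_3)/56 + (V_5 - 0)/7500 = 0
Collecting terms (coefficients in siemens):
  0.279·V_1 - 0.001099·V_2 - 0.2778·V_5 = 0.0005495
  0.2317·V_2 - 0.001099·V_1 - 0.2128·V_3 - 0.01786·V_5 = 0
  0.2321·V_3 - 0.2128·V_2 - 0.01786·V_5 = 0
  0.3136·V_5 - 0.2778·V_1 - 0.01786·V_2 - 0.01786·V_3 = 0
Solving these 4 simultaneous equations (Gaussian elimination) gives:
  V_1 = 0.3336 V, V_2 = 0.3197 V, V_3 = 0.3186 V, V_5 = 0.3318 V
Power in each resistor, P = (ΔV)²/R:
  P_R1 = (5 - 0.3336)²/9100 = 0.002393 W
  P_R2 = (0.3336 - 0.3197)²/910 = 0.0000002134 W
  P_R3 = (0.3197 - 0.3186)²/4.7 = 0.0000002534 W
  P_R4 = (0.3186 - 0)²/680 = 0.0001493 W
  P_R5 = (0.3336 - 0.3318)²/3.6 = 0.0000008909 W
  P_R6 = (0.3197 - 0.3318)²/56 = 0.000002634 W
  P_R7 = (0.3186 - 0.3318)²/56 = 0.000003128 W
  P_R8 = (0 - 0.3318)²/7500 = 0.00001468 W
P_total = P_R1 + P_R2 + P_R3 + P_R4 + P_R5 + P_R6 + P_R7 + P_R8 = 0.002564 W

Final answer: 0.002564 W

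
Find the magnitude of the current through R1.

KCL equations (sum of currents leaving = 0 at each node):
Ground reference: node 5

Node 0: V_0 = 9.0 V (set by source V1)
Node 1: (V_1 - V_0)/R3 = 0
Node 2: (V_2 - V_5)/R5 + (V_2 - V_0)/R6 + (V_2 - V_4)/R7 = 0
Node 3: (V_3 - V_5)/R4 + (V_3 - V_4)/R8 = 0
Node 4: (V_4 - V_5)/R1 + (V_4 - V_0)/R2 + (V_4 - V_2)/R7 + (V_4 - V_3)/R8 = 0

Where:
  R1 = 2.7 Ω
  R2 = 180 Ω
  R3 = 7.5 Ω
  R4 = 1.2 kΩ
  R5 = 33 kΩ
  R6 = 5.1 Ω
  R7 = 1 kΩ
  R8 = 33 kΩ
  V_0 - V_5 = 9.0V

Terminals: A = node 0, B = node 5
Nodal analysis, taking node 5 as the 0 V reference.
Source V1 fixes V_0 = 9 V.
KCL at each unknown node (sum of currents leaving = 0; resistances in Ω):
  Node 1: (V_1 - 9)/7.5 = 0
  Node 2: (V_2 - 0)/33000 + (V_2 - 9)/5.1 + (V_2 - V_4)/1000 = 0
  Node 3: (V_3 - 0)/1200 + (V_3 - V_4)/33000 = 0
  Node 4: (V_4 - 0)/2.7 + (V_4 - 9)/180 + (V_4 - V_2)/1000 + (V_4 - V_3)/33000 = 0
Collecting terms (coefficients in siemens):
  0.1333·V_1 = 1.2
  0.1971·V_2 - 0.001·V_4 = 1.765
  0.0008636·V_3 - 0.0000303·V_4 = 0
  0.377·V_4 - 0.001·V_2 - 0.0000303·V_3 = 0.05
Solving these 4 simultaneous equations (Gaussian elimination) gives:
  V_1 = 9 V, V_2 = 8.954 V, V_3 = 0.005488 V, V_4 = 0.1564 V
I_R1 = (V_4 - V_5)/R1 = (0.1564 - 0)/2.7 = 0.05792 A
|I_R1| = 0.05792 A

Final answer: |I_R1| = 0.05792 A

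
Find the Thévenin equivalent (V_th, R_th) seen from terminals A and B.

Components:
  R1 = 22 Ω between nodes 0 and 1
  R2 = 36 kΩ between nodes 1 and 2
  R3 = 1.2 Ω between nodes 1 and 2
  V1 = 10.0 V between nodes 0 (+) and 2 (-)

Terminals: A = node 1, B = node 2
Step 1 — V_th is the open-circuit voltage V_A - V_B (nothing connected across the terminals).
Nodal analysis, taking node 2 as the 0 V reference.
Source V1 fixes V_0 = 10 V.
KCL at each unknown node (sum of currents leaving = 0; resistances in Ω):
  Node 1: (V_1 - 10)/22 + (V_1 - 0)/36000 + (V_1 - 0)/1.2 = 0
Collecting terms: 0.8788 × V_1 = 0.4545  =>  V_1 = 0.5172 V
V_th = V_1 - V_2 = 0.5172 - 0 = 0.5172 V
Step 2 — R_th: zero the source — replace V1 by a short circuit (node 2 merges into node 0) — and find the resistance seen between A (node 1) and B (node 0).
Reduce the network between node 1 (A) and node 0 (B) by series/parallel combination:
  Rp1 = R1 ‖ R2 ‖ R3 (parallel, all between nodes 0 and 1) = 1/(1/22 + 1/36000 + 1/1.2) = 1.138 Ω
R_th = 1.138 Ω

Final answer: V_th = 0.5172 V, R_th = 1.138 Ω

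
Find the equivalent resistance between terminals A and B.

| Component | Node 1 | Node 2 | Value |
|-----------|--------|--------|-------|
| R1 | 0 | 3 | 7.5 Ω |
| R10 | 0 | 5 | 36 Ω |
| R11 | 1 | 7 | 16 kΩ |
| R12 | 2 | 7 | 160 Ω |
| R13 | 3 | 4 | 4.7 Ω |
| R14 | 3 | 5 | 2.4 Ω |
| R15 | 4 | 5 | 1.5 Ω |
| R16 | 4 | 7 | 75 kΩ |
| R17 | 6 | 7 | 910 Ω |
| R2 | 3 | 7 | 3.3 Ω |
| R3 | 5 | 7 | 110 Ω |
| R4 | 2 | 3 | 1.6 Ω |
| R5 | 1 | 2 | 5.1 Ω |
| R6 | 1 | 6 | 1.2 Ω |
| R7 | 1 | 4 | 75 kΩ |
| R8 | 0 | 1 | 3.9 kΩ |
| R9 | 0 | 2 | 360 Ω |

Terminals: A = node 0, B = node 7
The network is not a plain series/parallel combination. Inject a 1 A test current into terminal A (node 0) and return it from terminal B (node 7); then R_eq = V_A / (1 A).
Nodal analysis, taking node 7 as the 0 V reference.
Current source I_test pushes 1 A into node 0 and draws it out of node 7.
KCL at each unknown node (sum of currents leaving = 0; resistances in Ω):
  Node 0: (V_0 - V_3)/7.5 + (V_0 - V_1)/3900 + (V_0 - V_2)/360 + (V_0 - V_5)/36 - 1 = 0
  Node 1: (V_1 - V_0)/3900 + (V_1 - V_2)/5.1 + (V_1 - V_6)/1.2 + (V_1 - V_4)/75000 + (V_1 - 0)/16000 = 0
  Node 2: (V_2 - V_0)/360 + (V_2 - V_1)/5.1 + (V_2 - V_3)/1.6 + (V_2 - 0)/160 = 0
  Node 3: (V_3 - V_0)/7.5 + (V_3 - V_2)/1.6 + (V_3 - 0)/3.3 + (V_3 - V_4)/4.7 + (V_3 - V_5)/2.4 = 0
  Node 4: (V_4 - V_1)/75000 + (V_4 - V_3)/4.7 + (V_4 - V_5)/1.5 + (V_4 - 0)/75000 = 0
  Node 5: (V_5 - V_0)/36 + (V_5 - V_3)/2.4 + (V_5 - V_4)/1.5 + (V_5 - 0)/110 = 0
  Node 6: (V_6 - V_1)/1.2 + (V_6 - 0)/910 = 0
Collecting terms (coefficients in siemens):
  0.1641·V_0 - 0.0002564·V_1 - 0.002778·V_2 - 0.1333·V_3 - 0.02778·V_5 = 1
  1.03·V_1 - 0.0002564·V_0 - 0.1961·V_2 - 0.00001333·V_4 - 0.8333·V_6 = 0
  0.8301·V_2 - 0.002778·V_0 - 0.1961·V_1 - 0.625·V_3 = 0
  1.691·V_3 - 0.1333·V_0 - 0.625·V_2 - 0.2128·V_4 - 0.4167·V_5 = 0
  0.8795·V_4 - 0.00001333·V_1 - 0.2128·V_3 - 0.6667·V_5 = 0
  1.12·V_5 - 0.02778·V_0 - 0.4167·V_3 - 0.6667·V_4 = 0
  0.8344·V_6 - 0.8333·V_1 = 0
Solving these 7 simultaneous equations (Gaussian elimination) gives:
  V_0 = 9.254 V, V_1 = 3.106 V, V_2 = 3.116 V, V_3 = 3.123 V
  V_4 = 3.298 V, V_5 = 3.354 V, V_6 = 3.102 V
R_eq = V_0 / 1 A = 9.254 Ω

Final answer: 9.254 Ω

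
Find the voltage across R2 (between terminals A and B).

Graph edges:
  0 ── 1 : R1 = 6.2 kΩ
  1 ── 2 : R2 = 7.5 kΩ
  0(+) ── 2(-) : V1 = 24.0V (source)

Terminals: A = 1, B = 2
R1 and R2 are in series across V1 (node 0 → node 1 → node 2), and the output A–B is taken across R2, so this is a voltage divider.
Series current: I = V1/(R1 + R2) = 24/(6200 + 7500) = 24/13700 = 0.001752 A
V_R2 = I × R2 = V1 × R2/(R1 + R2) = 24 × 7500/13700 = 13.14 V

Final answer: 13.14 V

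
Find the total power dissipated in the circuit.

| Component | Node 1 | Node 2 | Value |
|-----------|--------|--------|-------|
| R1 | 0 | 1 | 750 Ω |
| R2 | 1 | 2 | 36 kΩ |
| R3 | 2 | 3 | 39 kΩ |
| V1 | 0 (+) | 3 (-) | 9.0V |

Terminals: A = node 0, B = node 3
Nodal analysis, taking node 3 as the 0 V reference.
Source V1 fixes V_0 = 9 V.
KCL at each unknown node (sum of currents leaving = 0; resistances in Ω):
  Node 1: (V_1 - 9)/750 + (V_1 - V_2)/36000 = 0
  Node 2: (V_2 - V_1)/36000 + (V_2 - 0)/39000 = 0
Collecting terms (coefficients in siemens):
  0.001361·V_1 - 0.00002778·V_2 = 0.012
  0.00005342·V_2 - 0.00002778·V_1 = 0
Determinant D = (0.001361)(0.00005342) - (-0.00002778)(-0.00002778) = 0.00000007194
V_1 = [(0.012)(0.00005342) - (-0.00002778)(0)]/D = 8.911 V
V_2 = [(0.001361)(0) - (0.012)(-0.00002778)]/D = 4.634 V
Power in each resistor, P = (ΔV)²/R:
  P_R1 = (9 - 8.911)²/750 = 0.00001059 W
  P_R2 = (8.911 - 4.634)²/36000 = 0.0005082 W
  P_R3 = (4.634 - 0)²/39000 = 0.0005505 W
P_total = P_R1 + P_R2 + P_R3 = 0.001069 W

Final answer: 0.001069 W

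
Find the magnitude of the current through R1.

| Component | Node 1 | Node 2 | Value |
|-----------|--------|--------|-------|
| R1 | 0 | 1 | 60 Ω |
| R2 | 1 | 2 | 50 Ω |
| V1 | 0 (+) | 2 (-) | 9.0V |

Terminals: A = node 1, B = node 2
Nodal analysis, taking node 2 as the 0 V reference.
Source V1 fixes V_0 = 9 V.
KCL at each unknown node (sum of currents leaving = 0; resistances in Ω):
  Node 1: (V_1 - 9)/60 + (V_1 - 0)/50 = 0
Collecting terms: 0.03667 × V_1 = 0.15  =>  V_1 = 4.091 V
I_R1 = (V_0 - V_1)/R1 = (9 - 4.091)/60 = 0.08182 A
|I_R1| = 0.08182 A

Final answer: |I_R1| = 0.08182 A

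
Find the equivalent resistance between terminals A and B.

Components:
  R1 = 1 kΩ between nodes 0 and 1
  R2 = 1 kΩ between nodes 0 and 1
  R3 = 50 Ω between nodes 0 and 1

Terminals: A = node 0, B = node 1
Reduce the network between node 0 (A) and node 1 (B) by series/parallel combination:
  Rp1 = R1 ‖ R2 ‖ R3 (parallel, all between nodes 0 and 1) = 1/(1/1000 + 1/1000 + 1/50) = 45.45 Ω
R_eq = 45.45 Ω

Final answer: 45.45 Ω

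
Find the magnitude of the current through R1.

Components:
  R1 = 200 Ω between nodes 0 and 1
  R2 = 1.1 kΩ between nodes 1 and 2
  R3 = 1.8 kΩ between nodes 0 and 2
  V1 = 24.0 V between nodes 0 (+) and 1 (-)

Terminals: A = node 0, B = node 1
Nodal analysis, taking node 1 as the 0 V reference.
Source V1 fixes V_0 = 24 V.
KCL at each unknown node (sum of currents leaving = 0; resistances in Ω):
  Node 2: (V_2 - 0)/1100 + (V_2 - 24)/1800 = 0
Collecting terms: 0.001465 × V_2 = 0.01333  =>  V_2 = 9.103 V
I_R1 = (V_0 - V_1)/R1 = (24 - 0)/200 = 0.12 A
|I_R1| = 0.12 A

Final answer: |I_R1| = 0.12 A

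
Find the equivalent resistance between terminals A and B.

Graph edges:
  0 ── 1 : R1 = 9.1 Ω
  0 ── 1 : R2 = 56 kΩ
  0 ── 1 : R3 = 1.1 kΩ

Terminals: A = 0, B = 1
Reduce the network between node 0 (A) and node 1 (B) by series/parallel combination:
  Rp1 = R1 ‖ R2 ‖ R3 (parallel, all between nodes 0 and 1) = 1/(1/9.1 + 1/56000 + 1/1100) = 9.024 Ω
R_eq = 9.024 Ω

Final answer: 9.024 Ω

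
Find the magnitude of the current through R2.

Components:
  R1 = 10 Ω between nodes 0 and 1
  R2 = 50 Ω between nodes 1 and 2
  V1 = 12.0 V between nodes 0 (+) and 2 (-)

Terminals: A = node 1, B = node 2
Nodal analysis, taking node 2 as the 0 V reference.
Source V1 fixes V_0 = 12 V.
KCL at each unknown node (sum of currents leaving = 0; resistances in Ω):
  Node 1: (V_1 - 12)/10 + (V_1 - 0)/50 = 0
Collecting terms: 0.12 × V_1 = 1.2  =>  V_1 = 10 V
I_R2 = (V_1 - V_2)/R2 = (10 - 0)/50 = 0.2 A
|I_R2| = 0.2 A

Final answer: |I_R2| = 0.2 A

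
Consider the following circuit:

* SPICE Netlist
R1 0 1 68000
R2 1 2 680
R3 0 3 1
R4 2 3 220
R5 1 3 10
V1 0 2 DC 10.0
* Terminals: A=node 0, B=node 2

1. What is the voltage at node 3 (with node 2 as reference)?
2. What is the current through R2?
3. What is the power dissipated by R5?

Nodal analysis, taking node 2 as the 0 V reference.
Source V1 fixes V_0 = 10 V.
KCL at each unknown node (sum of currents leaving = 0; resistances in Ω):
  Node 1: (V_1 - 10)/68000 + (V_1 - 0)/680 + (V_1 - V_3)/10 = 0
  Node 3: (V_3 - 10)/1 + (V_3 - 0)/220 + (V_3 - V_1)/10 = 0
Collecting terms (coefficients in siemens):
  0.1015·V_1 - 0.1·V_3 = 0.0001471
  1.105·V_3 - 0.1·V_1 = 10
Determinant D = (0.1015)(1.105) - (-0.1)(-0.1) = 0.1021
V_1 = [(0.0001471)(1.105) - (-0.1)(10)]/D = 9.796 V
V_3 = [(0.1015)(10) - (0.0001471)(-0.1)]/D = 9.94 V
Part 1:
  Read off the nodal solution: V_3 = 9.94 V
Part 2:
  I_R2 = (V_1 - V_2)/R2 = (9.796 - 0)/680 = 0.01441 A
  Magnitude: I_R2 = 0.01441 A
Part 3:
  I_R5 = (V_1 - V_3)/R5 = (9.796 - 9.94)/10 = -0.0144 A
  P_R5 = I_R5² × R5 = (-0.0144)² × 10 = 0.002075 W

Final answers:
1. V_3 = 9.94 V
2. I_R2 = 0.01441 A
3. P_R5 = 0.002075 W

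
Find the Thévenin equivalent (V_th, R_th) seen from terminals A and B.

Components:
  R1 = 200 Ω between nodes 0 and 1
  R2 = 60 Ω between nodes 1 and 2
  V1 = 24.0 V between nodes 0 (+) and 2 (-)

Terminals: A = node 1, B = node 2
Step 1 — V_th is the open-circuit voltage V_A - V_B (nothing connected across the terminals).
Nodal analysis, taking node 2 as the 0 V reference.
Source V1 fixes V_0 = 24 V.
KCL at each unknown node (sum of currents leaving = 0; resistances in Ω):
  Node 1: (V_1 - 24)/200 + (V_1 - 0)/60 = 0
Collecting terms: 0.02167 × V_1 = 0.12  =>  V_1 = 5.538 V
V_th = V_1 - V_2 = 5.538 - 0 = 5.538 V
Step 2 — R_th: zero the source — replace V1 by a short circuit (node 2 merges into node 0) — and find the resistance seen between A (node 1) and B (node 0).
Reduce the network between node 1 (A) and node 0 (B) by series/parallel combination:
  Rp1 = R1 ‖ R2 (parallel, both between nodes 0 and 1) = 1/(1/200 + 1/60) = 46.15 Ω
R_th = 46.15 Ω

Final answer: V_th = 5.538 V, R_th = 46.15 Ω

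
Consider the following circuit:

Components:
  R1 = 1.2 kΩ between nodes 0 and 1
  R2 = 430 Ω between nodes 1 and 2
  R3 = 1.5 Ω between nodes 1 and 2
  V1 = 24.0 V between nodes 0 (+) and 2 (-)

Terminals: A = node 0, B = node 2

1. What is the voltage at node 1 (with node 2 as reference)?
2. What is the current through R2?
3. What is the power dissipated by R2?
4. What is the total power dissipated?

Nodal analysis, taking node 2 as the 0 V reference.
Source V1 fixes V_0 = 24 V.
KCL at each unknown node (sum of currents leaving = 0; resistances in Ω):
  Node 1: (V_1 - 24)/1200 + (V_1 - 0)/430 + (V_1 - 0)/1.5 = 0
Collecting terms: 0.6698 × V_1 = 0.02  =>  V_1 = 0.02986 V
Part 1:
  Read off the nodal solution: V_1 = 0.02986 V
Part 2:
  I_R2 = (V_1 - V_2)/R2 = (0.02986 - 0)/430 = 0.00006944 A
  Magnitude: I_R2 = 0.00006944 A
Part 3:
  I_R2 = (V_1 - V_2)/R2 = (0.02986 - 0)/430 = 0.00006944 A
  P_R2 = I_R2² × R2 = (0.00006944)² × 430 = 0.000002073 W
Part 4:
  Power in each resistor, P = (ΔV)²/R:
    P_R1 = (24 - 0.02986)²/1200 = 0.4788 W
    P_R2 = (0.02986 - 0)²/430 = 0.000002073 W
    P_R3 = (0.02986 - 0)²/1.5 = 0.0005944 W
  P_total = P_R1 + P_R2 + P_R3 = 0.4794 W

Final answers:
1. V_1 = 0.02986 V
2. I_R2 = 6.944e-05 A
3. P_R2 = 2.073e-06 W
4. P_total = 0.4794 W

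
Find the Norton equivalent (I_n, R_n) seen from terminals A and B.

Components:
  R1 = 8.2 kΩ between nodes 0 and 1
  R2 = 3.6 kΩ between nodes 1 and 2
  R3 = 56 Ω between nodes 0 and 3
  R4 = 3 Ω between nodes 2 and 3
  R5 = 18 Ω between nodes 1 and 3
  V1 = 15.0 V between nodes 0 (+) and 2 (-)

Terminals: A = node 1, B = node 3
Find the Thévenin equivalent first; then I_n = V_th/R_th and R_n = R_th.
Step 1 — V_th is the open-circuit voltage V_A - V_B (nothing connected across the terminals).
Nodal analysis, taking node 2 as the 0 V reference.
Source V1 fixes V_0 = 15 V.
KCL at each unknown node (sum of currents leaving = 0; resistances in Ω):
  Node 1: (V_1 - 15)/8200 + (V_1 - 0)/3600 + (V_1 - V_3)/18 = 0
  Node 3: (V_3 - 15)/56 + (V_3 - 0)/3 + (V_3 - V_1)/18 = 0
Collecting terms (coefficients in siemens):
  0.05596·V_1 - 0.05556·V_3 = 0.001829
  0.4067·V_3 - 0.05556·V_1 = 0.2679
Determinant D = (0.05596)(0.4067) - (-0.05556)(-0.05556) = 0.01967
V_1 = [(0.001829)(0.4067) - (-0.05556)(0.2679)]/D = 0.7942 V
V_3 = [(0.05596)(0.2679) - (0.001829)(-0.05556)]/D = 0.767 V
V_th = V_1 - V_3 = 0.7942 - 0.767 = 0.02721 V
Step 2 — R_th: zero the source — replace V1 by a short circuit (node 2 merges into node 0) — and find the resistance seen between A (node 1) and B (node 3).
Reduce the network between node 1 (A) and node 3 (B) by series/parallel combination:
  Rp1 = R1 ‖ R2 (parallel, both between nodes 0 and 1) = 1/(1/8200 + 1/3600) = 2502 Ω
  Rp2 = R3 ‖ R4 (parallel, both between nodes 0 and 3) = 1/(1/56 + 1/3) = 2.847 Ω
  Rs1 = Rp1 + Rp2 (series, joined only at node 0) = 2502 + 2.847 = 2505 Ω
  Rp3 = R5 ‖ Rs1 (parallel, both between nodes 1 and 3) = 1/(1/18 + 1/2505) = 17.87 Ω
R_th = 17.87 Ω
I_n = V_th/R_th = 0.02721/17.87 = 0.001523 A, and R_n = R_th = 17.87 Ω

Final answer: I_n = 0.001523 A, R_n = 17.87 Ω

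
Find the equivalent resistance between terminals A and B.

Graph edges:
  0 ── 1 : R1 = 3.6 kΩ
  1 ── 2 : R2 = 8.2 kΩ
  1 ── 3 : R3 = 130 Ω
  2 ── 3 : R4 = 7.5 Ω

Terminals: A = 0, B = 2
Reduce the network between node 0 (A) and node 2 (B) by series/parallel combination:
  Rs1 = R3 + R4 (series, joined only at node 3) = 130 + 7.5 = 137.5 Ω
  Rp1 = R2 ‖ Rs1 (parallel, both between nodes 1 and 2) = 1/(1/8200 + 1/137.5) = 135.2 Ω
  Rs2 = R1 + Rp1 (series, joined only at node 1) = 3600 + 135.2 = 3735 Ω
R_eq = 3.735 kΩ

Final answer: 3.735 kΩ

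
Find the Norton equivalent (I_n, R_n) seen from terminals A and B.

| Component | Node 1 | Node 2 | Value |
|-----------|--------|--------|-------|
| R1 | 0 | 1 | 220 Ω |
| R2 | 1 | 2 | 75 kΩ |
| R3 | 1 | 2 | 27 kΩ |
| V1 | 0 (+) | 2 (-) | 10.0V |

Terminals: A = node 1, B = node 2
Find the Thévenin equivalent first; then I_n = V_th/R_th and R_n = R_th.
Step 1 — V_th is the open-circuit voltage V_A - V_B (nothing connected across the terminals).
Nodal analysis, taking node 2 as the 0 V reference.
Source V1 fixes V_0 = 10 V.
KCL at each unknown node (sum of currents leaving = 0; resistances in Ω):
  Node 1: (V_1 - 10)/220 + (V_1 - 0)/75000 + (V_1 - 0)/27000 = 0
Collecting terms: 0.004596 × V_1 = 0.04545  =>  V_1 = 9.89 V
V_th = V_1 - V_2 = 9.89 - 0 = 9.89 V
Step 2 — R_th: zero the source — replace V1 by a short circuit (node 2 merges into node 0) — and find the resistance seen between A (node 1) and B (node 0).
Reduce the network between node 1 (A) and node 0 (B) by series/parallel combination:
  Rp1 = R1 ‖ R2 ‖ R3 (parallel, all between nodes 0 and 1) = 1/(1/220 + 1/75000 + 1/27000) = 217.6 Ω
R_th = 217.6 Ω
I_n = V_th/R_th = 9.89/217.6 = 0.04545 A, and R_n = R_th = 217.6 Ω

Final answer: I_n = 0.04545 A, R_n = 217.6 Ω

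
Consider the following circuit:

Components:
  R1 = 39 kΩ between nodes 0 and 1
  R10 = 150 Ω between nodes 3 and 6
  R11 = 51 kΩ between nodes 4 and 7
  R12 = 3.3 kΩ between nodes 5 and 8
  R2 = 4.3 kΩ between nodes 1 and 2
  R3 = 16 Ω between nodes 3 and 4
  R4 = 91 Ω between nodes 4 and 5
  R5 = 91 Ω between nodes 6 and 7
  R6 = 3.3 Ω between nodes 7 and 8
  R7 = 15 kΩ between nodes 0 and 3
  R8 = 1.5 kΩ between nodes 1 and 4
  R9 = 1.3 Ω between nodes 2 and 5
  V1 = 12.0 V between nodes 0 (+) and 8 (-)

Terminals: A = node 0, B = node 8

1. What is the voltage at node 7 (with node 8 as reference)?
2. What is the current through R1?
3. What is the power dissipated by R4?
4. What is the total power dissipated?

Nodal analysis, taking node 8 as the 0 V reference.
Source V1 fixes V_0 = 12 V.
KCL at each unknown node (sum of currents leaving = 0; resistances in Ω):
  Node 1: (V_1 - 12)/39000 + (V_1 - V_2)/4300 + (V_1 - V_4)/1500 = 0
  Node 2: (V_2 - V_1)/4300 + (V_2 - V_5)/1.3 = 0
  Node 3: (V_3 - V_4)/16 + (V_3 - 12)/15000 + (V_3 - V_6)/150 = 0
  Node 4: (V_4 - V_3)/16 + (V_4 - V_5)/91 + (V_4 - V_1)/1500 + (V_4 - V_7)/51000 = 0
  Node 5: (V_5 - V_4)/91 + (V_5 - V_2)/1.3 + (V_5 - 0)/3300 = 0
  Node 6: (V_6 - V_7)/91 + (V_6 - V_3)/150 = 0
  Node 7: (V_7 - V_6)/91 + (V_7 - 0)/3.3 + (V_7 - V_4)/51000 = 0
Collecting terms (coefficients in siemens):
  0.0009249·V_1 - 0.0002326·V_2 - 0.0006667·V_4 = 0.0003077
  0.7695·V_2 - 0.0002326·V_1 - 0.7692·V_5 = 0
  0.06923·V_3 - 0.0625·V_4 - 0.006667·V_6 = 0.0008
  0.07418·V_4 - 0.0006667·V_1 - 0.0625·V_3 - 0.01099·V_5 - 0.00001961·V_7 = 0
  0.7805·V_5 - 0.7692·V_2 - 0.01099·V_4 = 0
  0.01766·V_6 - 0.006667·V_3 - 0.01099·V_7 = 0
  0.314·V_7 - 0.00001961·V_4 - 0.01099·V_6 = 0
Solving these 7 simultaneous equations (Gaussian elimination) gives:
  V_1 = 0.5729 V, V_2 = 0.2472 V, V_3 = 0.2436 V, V_4 = 0.247 V
  V_5 = 0.2471 V, V_6 = 0.09404 V, V_7 = 0.003306 V
Part 1:
  Read off the nodal solution: V_7 = 0.003306 V
Part 2:
  I_R1 = (V_0 - V_1)/R1 = (12 - 0.5729)/39000 = 0.000293 A
  Magnitude: I_R1 = 0.000293 A
Part 3:
  I_R4 = (V_4 - V_5)/R4 = (0.247 - 0.2471)/91 = -0.0000008669 A
  P_R4 = I_R4² × R4 = (-0.0000008669)² × 91 = 0.00000000006839 W
Part 4:
  Power in each resistor, P = (ΔV)²/R:
    P_R1 = (12 - 0.5729)²/39000 = 0.003348 W
    P_R2 = (0.5729 - 0.2472)²/4300 = 0.00002467 W
    P_R3 = (0.2436 - 0.247)²/16 = 0.0000007283 W
    P_R4 = (0.247 - 0.2471)²/91 = 0.00000000006839 W
    P_R5 = (0.09404 - 0.003306)²/91 = 0.00009047 W
    P_R6 = (0.003306 - 0)²/3.3 = 0.000003312 W
    P_R7 = (12 - 0.2436)²/15000 = 0.009214 W
    P_R8 = (0.5729 - 0.247)²/1500 = 0.0000708 W
    P_R9 = (0.2472 - 0.2471)²/1.3 = 0.000000007459 W
    P_R10 = (0.2436 - 0.09404)²/150 = 0.0001491 W
    P_R11 = (0.247 - 0.003306)²/51000 = 0.000001165 W
    P_R12 = (0.2471 - 0)²/3300 = 0.0000185 W
  P_total = P_R1 + P_R2 + P_R3 + P_R4 + P_R5 + P_R6 + P_R7 + P_R8 + P_R9 + P_R10 + P_R11 + P_R12 = 0.01292 W

Final answers:
1. V_7 = 0.003306 V
2. I_R1 = 0.000293 A
3. P_R4 = 6.839e-11 W
4. P_total = 0.01292 W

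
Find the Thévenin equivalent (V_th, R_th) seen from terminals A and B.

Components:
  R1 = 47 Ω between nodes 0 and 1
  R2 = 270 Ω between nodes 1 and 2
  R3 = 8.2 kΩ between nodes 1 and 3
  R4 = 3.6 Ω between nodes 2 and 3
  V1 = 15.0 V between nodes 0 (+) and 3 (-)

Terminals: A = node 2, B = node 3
Step 1 — V_th is the open-circuit voltage V_A - V_B (nothing connected across the terminals).
Nodal analysis, taking node 3 as the 0 V reference.
Source V1 fixes V_0 = 15 V.
KCL at each unknown node (sum of currents leaving = 0; resistances in Ω):
  Node 1: (V_1 - 15)/47 + (V_1 - V_2)/270 + (V_1 - 0)/8200 = 0
  Node 2: (V_2 - V_1)/270 + (V_2 - 0)/3.6 = 0
Collecting terms (coefficients in siemens):
  0.0251·V_1 - 0.003704·V_2 = 0.3191
  0.2815·V_2 - 0.003704·V_1 = 0
Determinant D = (0.0251)(0.2815) - (-0.003704)(-0.003704) = 0.007052
V_1 = [(0.3191)(0.2815) - (-0.003704)(0)]/D = 12.74 V
V_2 = [(0.0251)(0) - (0.3191)(-0.003704)]/D = 0.1676 V
V_th = V_2 - V_3 = 0.1676 - 0 = 0.1676 V
Step 2 — R_th: zero the source — replace V1 by a short circuit (node 3 merges into node 0) — and find the resistance seen between A (node 2) and B (node 0).
Reduce the network between node 2 (A) and node 0 (B) by series/parallel combination:
  Rp1 = R1 ‖ R3 (parallel, both between nodes 0 and 1) = 1/(1/47 + 1/8200) = 46.73 Ω
  Rs1 = R2 + Rp1 (series, joined only at node 1) = 270 + 46.73 = 316.7 Ω
  Rp2 = R4 ‖ Rs1 (parallel, both between nodes 0 and 2) = 1/(1/3.6 + 1/316.7) = 3.56 Ω
R_th = 3.56 Ω

Final answer: V_th = 0.1676 V, R_th = 3.56 Ω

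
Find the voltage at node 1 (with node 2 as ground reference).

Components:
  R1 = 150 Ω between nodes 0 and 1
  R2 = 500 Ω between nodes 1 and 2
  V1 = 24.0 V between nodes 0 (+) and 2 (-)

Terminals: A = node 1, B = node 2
Nodal analysis, taking node 2 as the 0 V reference.
Source V1 fixes V_0 = 24 V.
KCL at each unknown node (sum of currents leaving = 0; resistances in Ω):
  Node 1: (V_1 - 24)/150 + (V_1 - 0)/500 = 0
Collecting terms: 0.008667 × V_1 = 0.16  =>  V_1 = 18.46 V
The requested potential is V_1 = 18.46 V.

Final answer: V_1 = 18.46 V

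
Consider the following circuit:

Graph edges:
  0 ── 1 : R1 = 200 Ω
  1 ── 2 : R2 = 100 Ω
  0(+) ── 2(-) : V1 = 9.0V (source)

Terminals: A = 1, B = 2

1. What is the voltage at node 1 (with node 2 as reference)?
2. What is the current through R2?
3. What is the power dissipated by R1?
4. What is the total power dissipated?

Nodal analysis, taking node 2 as the 0 V reference.
Source V1 fixes V_0 = 9 V.
KCL at each unknown node (sum of currents leaving = 0; resistances in Ω):
  Node 1: (V_1 - 9)/200 + (V_1 - 0)/100 = 0
Collecting terms: 0.015 × V_1 = 0.045  =>  V_1 = 3 V
Part 1:
  Read off the nodal solution: V_1 = 3 V
Part 2:
  I_R2 = (V_1 - V_2)/R2 = (3 - 0)/100 = 0.03 A
  Magnitude: I_R2 = 0.03 A
Part 3:
  I_R1 = (V_0 - V_1)/R1 = (9 - 3)/200 = 0.03 A
  P_R1 = I_R1² × R1 = (0.03)² × 200 = 0.18 W
Part 4:
  Power in each resistor, P = (ΔV)²/R:
    P_R1 = (9 - 3)²/200 = 0.18 W
    P_R2 = (3 - 0)²/100 = 0.09 W
  P_total = P_R1 + P_R2 = 0.27 W

Final answers:
1. V_1 = 3 V
2. I_R2 = 0.03 A
3. P_R1 = 0.18 W
4. P_total = 0.27 W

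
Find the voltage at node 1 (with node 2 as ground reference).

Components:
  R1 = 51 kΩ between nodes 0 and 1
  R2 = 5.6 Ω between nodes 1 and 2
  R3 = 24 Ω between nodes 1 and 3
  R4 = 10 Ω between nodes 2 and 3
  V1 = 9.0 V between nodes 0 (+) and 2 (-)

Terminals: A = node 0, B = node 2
Nodal analysis, taking node 2 as the 0 V reference.
Source V1 fixes V_0 = 9 V.
KCL at each unknown node (sum of currents leaving = 0; resistances in Ω):
  Node 1: (V_1 - 9)/51000 + (V_1 - 0)/5.6 + (V_1 - V_3)/24 = 0
  Node 3: (V_3 - V_1)/24 + (V_3 - 0)/10 = 0
Collecting terms (coefficients in siemens):
  0.2203·V_1 - 0.04167·V_3 = 0.0001765
  0.1417·V_3 - 0.04167·V_1 = 0
Determinant D = (0.2203)(0.1417) - (-0.04167)(-0.04167) = 0.02947
V_1 = [(0.0001765)(0.1417) - (-0.04167)(0)]/D = 0.0008484 V
V_3 = [(0.2203)(0) - (0.0001765)(-0.04167)]/D = 0.0002495 V
The requested potential is V_1 = 0.0008484 V.

Final answer: V_1 = 0.0008484 V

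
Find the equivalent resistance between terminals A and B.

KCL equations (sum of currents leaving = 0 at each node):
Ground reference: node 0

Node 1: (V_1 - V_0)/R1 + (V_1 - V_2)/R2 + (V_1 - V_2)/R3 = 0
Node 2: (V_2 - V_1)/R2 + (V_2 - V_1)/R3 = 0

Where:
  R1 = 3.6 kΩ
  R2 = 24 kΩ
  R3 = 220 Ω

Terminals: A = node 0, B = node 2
Reduce the network between node 0 (A) and node 2 (B) by series/parallel combination:
  Rp1 = R2 ‖ R3 (parallel, both between nodes 1 and 2) = 1/(1/24000 + 1/220) = 218 Ω
  Rs1 = R1 + Rp1 (series, joined only at node 1) = 3600 + 218 = 3818 Ω
R_eq = 3.818 kΩ

Final answer: 3.818 kΩ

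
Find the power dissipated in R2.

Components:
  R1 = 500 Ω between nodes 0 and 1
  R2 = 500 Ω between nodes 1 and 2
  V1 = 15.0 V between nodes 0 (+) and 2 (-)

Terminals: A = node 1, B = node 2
Nodal analysis, taking node 2 as the 0 V reference.
Source V1 fixes V_0 = 15 V.
KCL at each unknown node (sum of currents leaving = 0; resistances in Ω):
  Node 1: (V_1 - 15)/500 + (V_1 - 0)/500 = 0
Collecting terms: 0.004 × V_1 = 0.03  =>  V_1 = 7.5 V
I_R2 = (V_1 - V_2)/R2 = (7.5 - 0)/500 = 0.015 A
P_R2 = I_R2² × R2 = (0.015)² × 500 = 0.1125 W

Final answer: 0.1125 W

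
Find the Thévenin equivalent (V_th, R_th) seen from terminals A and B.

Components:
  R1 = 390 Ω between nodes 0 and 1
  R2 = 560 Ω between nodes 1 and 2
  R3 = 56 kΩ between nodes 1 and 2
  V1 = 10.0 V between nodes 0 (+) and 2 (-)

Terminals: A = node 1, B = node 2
Step 1 — V_th is the open-circuit voltage V_A - V_B (nothing connected across the terminals).
Nodal analysis, taking node 2 as the 0 V reference.
Source V1 fixes V_0 = 10 V.
KCL at each unknown node (sum of currents leaving = 0; resistances in Ω):
  Node 1: (V_1 - 10)/390 + (V_1 - 0)/560 + (V_1 - 0)/56000 = 0
Collecting terms: 0.004368 × V_1 = 0.02564  =>  V_1 = 5.871 V
V_th = V_1 - V_2 = 5.871 - 0 = 5.871 V
Step 2 — R_th: zero the source — replace V1 by a short circuit (node 2 merges into node 0) — and find the resistance seen between A (node 1) and B (node 0).
Reduce the network between node 1 (A) and node 0 (B) by series/parallel combination:
  Rp1 = R1 ‖ R2 ‖ R3 (parallel, all between nodes 0 and 1) = 1/(1/390 + 1/560 + 1/56000) = 229 Ω
R_th = 229 Ω

Final answer: V_th = 5.871 V, R_th = 229 Ω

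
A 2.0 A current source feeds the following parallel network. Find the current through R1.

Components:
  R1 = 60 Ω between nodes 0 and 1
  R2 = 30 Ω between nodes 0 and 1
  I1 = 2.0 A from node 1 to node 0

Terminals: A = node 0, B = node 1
All resistors sit directly between nodes 0 and 1, so they are in parallel and share one voltage V; the full source current 2 A splits among them.
1/R_par = 1/60 + 1/30 = 0.05 S  =>  R_par = 20 Ω
V = I × R_par = 2 × 20 = 40 V
I_R1 = V/R1 = 40/60 = 0.6667 A

Final answer: 0.6667 A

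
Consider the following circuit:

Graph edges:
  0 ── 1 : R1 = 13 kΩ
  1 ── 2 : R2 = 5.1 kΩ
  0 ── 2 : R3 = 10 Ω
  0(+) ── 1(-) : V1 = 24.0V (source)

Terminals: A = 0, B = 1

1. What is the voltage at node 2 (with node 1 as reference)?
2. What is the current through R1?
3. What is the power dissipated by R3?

Nodal analysis, taking node 1 as the 0 V reference.
Source V1 fixes V_0 = 24 V.
KCL at each unknown node (sum of currents leaving = 0; resistances in Ω):
  Node 2: (V_2 - 0)/5100 + (V_2 - 24)/10 = 0
Collecting terms: 0.1002 × V_2 = 2.4  =>  V_2 = 23.95 V
Part 1:
  Read off the nodal solution: V_2 = 23.95 V
Part 2:
  I_R1 = (V_0 - V_1)/R1 = (24 - 0)/13000 = 0.001846 A
  Magnitude: I_R1 = 0.001846 A
Part 3:
  I_R3 = (V_0 - V_2)/R3 = (24 - 23.95)/10 = 0.004697 A
  P_R3 = I_R3² × R3 = (0.004697)² × 10 = 0.0002206 W

Final answers:
1. V_2 = 23.95 V
2. I_R1 = 0.001846 A
3. P_R3 = 0.0002206 W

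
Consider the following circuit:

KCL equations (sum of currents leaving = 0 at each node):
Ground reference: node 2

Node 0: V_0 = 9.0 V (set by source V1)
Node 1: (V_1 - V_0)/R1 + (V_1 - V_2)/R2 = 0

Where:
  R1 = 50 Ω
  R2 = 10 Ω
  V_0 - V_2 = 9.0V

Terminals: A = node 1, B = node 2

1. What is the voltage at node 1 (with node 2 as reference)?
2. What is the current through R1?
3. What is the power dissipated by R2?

Nodal analysis, taking node 2 as the 0 V reference.
Source V1 fixes V_0 = 9 V.
KCL at each unknown node (sum of currents leaving = 0; resistances in Ω):
  Node 1: (V_1 - 9)/50 + (V_1 - 0)/10 = 0
Collecting terms: 0.12 × V_1 = 0.18  =>  V_1 = 1.5 V
Part 1:
  Read off the nodal solution: V_1 = 1.5 V
Part 2:
  I_R1 = (V_0 - V_1)/R1 = (9 - 1.5)/50 = 0.15 A
  Magnitude: I_R1 = 0.15 A
Part 3:
  I_R2 = (V_1 - V_2)/R2 = (1.5 - 0)/10 = 0.15 A
  P_R2 = I_R2² × R2 = (0.15)² × 10 = 0.225 W

Final answers:
1. V_1 = 1.5 V
2. I_R1 = 0.15 A
3. P_R2 = 0.225 W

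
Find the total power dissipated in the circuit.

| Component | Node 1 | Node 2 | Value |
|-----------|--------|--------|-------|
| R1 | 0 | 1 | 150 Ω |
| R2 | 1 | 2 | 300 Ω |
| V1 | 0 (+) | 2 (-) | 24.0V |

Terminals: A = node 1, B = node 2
Nodal analysis, taking node 2 as the 0 V reference.
Source V1 fixes V_0 = 24 V.
KCL at each unknown node (sum of currents leaving = 0; resistances in Ω):
  Node 1: (V_1 - 24)/150 + (V_1 - 0)/300 = 0
Collecting terms: 0.01 × V_1 = 0.16  =>  V_1 = 16 V
Power in each resistor, P = (ΔV)²/R:
  P_R1 = (24 - 16)²/150 = 0.4267 W
  P_R2 = (16 - 0)²/300 = 0.8533 W
P_total = P_R1 + P_R2 = 1.28 W

Final answer: 1.28 W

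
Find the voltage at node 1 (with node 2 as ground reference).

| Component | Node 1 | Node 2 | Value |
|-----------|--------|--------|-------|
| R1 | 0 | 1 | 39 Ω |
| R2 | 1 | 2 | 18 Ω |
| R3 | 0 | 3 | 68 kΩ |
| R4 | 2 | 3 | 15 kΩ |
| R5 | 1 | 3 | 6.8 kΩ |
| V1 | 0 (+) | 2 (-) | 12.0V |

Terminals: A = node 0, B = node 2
Nodal analysis, taking node 2 as the 0 V reference.
Source V1 fixes V_0 = 12 V.
KCL at each unknown node (sum of currents leaving = 0; resistances in Ω):
  Node 1: (V_1 - 12)/39 + (V_1 - 0)/18 + (V_1 - V_3)/6800 = 0
  Node 3: (V_3 - 12)/68000 + (V_3 - 0)/15000 + (V_3 - V_1)/6800 = 0
Collecting terms (coefficients in siemens):
  0.08134·V_1 - 0.0001471·V_3 = 0.3077
  0.0002284·V_3 - 0.0001471·V_1 = 0.0001765
Determinant D = (0.08134)(0.0002284) - (-0.0001471)(-0.0001471) = 0.00001856
V_1 = [(0.3077)(0.0002284) - (-0.0001471)(0.0001765)]/D = 3.788 V
V_3 = [(0.08134)(0.0001765) - (0.3077)(-0.0001471)]/D = 3.211 V
The requested potential is V_1 = 3.788 V.

Final answer: V_1 = 3.788 V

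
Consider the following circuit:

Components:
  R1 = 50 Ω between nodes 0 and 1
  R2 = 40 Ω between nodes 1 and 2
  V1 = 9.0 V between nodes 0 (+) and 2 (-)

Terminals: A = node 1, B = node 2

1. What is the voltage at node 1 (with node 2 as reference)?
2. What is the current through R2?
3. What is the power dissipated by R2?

Nodal analysis, taking node 2 as the 0 V reference.
Source V1 fixes V_0 = 9 V.
KCL at each unknown node (sum of currents leaving = 0; resistances in Ω):
  Node 1: (V_1 - 9)/50 + (V_1 - 0)/40 = 0
Collecting terms: 0.045 × V_1 = 0.18  =>  V_1 = 4 V
Part 1:
  Read off the nodal solution: V_1 = 4 V
Part 2:
  I_R2 = (V_1 - V_2)/R2 = (4 - 0)/40 = 0.1 A
  Magnitude: I_R2 = 0.1 A
Part 3:
  I_R2 = (V_1 - V_2)/R2 = (4 - 0)/40 = 0.1 A
  P_R2 = I_R2² × R2 = (0.1)² × 40 = 0.4 W

Final answers:
1. V_1 = 4 V
2. I_R2 = 0.1 A
3. P_R2 = 0.4 W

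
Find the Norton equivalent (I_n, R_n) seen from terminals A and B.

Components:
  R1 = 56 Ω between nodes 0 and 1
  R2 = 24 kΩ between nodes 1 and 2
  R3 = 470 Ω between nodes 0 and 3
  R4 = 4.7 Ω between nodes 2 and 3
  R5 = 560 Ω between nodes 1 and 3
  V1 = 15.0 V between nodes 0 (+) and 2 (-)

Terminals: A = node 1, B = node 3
Find the Thévenin equivalent first; then I_n = V_th/R_th and R_n = R_th.
Step 1 — V_th is the open-circuit voltage V_A - V_B (nothing connected across the terminals).
Nodal analysis, taking node 2 as the 0 V reference.
Source V1 fixes V_0 = 15 V.
KCL at each unknown node (sum of currents leaving = 0; resistances in Ω):
  Node 1: (V_1 - 15)/56 + (V_1 - 0)/24000 + (V_1 - V_3)/560 = 0
  Node 3: (V_3 - 15)/470 + (V_3 - 0)/4.7 + (V_3 - V_1)/560 = 0
Collecting terms (coefficients in siemens):
  0.01968·V_1 - 0.001786·V_3 = 0.2679
  0.2167·V_3 - 0.001786·V_1 = 0.03191
Determinant D = (0.01968)(0.2167) - (-0.001786)(-0.001786) = 0.004262
V_1 = [(0.2679)(0.2167) - (-0.001786)(0.03191)]/D = 13.63 V
V_3 = [(0.01968)(0.03191) - (0.2679)(-0.001786)]/D = 0.2596 V
V_th = V_1 - V_3 = 13.63 - 0.2596 = 13.37 V
Step 2 — R_th: zero the source — replace V1 by a short circuit (node 2 merges into node 0) — and find the resistance seen between A (node 1) and B (node 3).
Reduce the network between node 1 (A) and node 3 (B) by series/parallel combination:
  Rp1 = R1 ‖ R2 (parallel, both between nodes 0 and 1) = 1/(1/56 + 1/24000) = 55.87 Ω
  Rp2 = R3 ‖ R4 (parallel, both between nodes 0 and 3) = 1/(1/470 + 1/4.7) = 4.653 Ω
  Rs1 = Rp1 + Rp2 (series, joined only at node 0) = 55.87 + 4.653 = 60.52 Ω
  Rp3 = R5 ‖ Rs1 (parallel, both between nodes 1 and 3) = 1/(1/560 + 1/60.52) = 54.62 Ω
R_th = 54.62 Ω
I_n = V_th/R_th = 13.37/54.62 = 0.2448 A, and R_n = R_th = 54.62 Ω

Final answer: I_n = 0.2448 A, R_n = 54.62 Ω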